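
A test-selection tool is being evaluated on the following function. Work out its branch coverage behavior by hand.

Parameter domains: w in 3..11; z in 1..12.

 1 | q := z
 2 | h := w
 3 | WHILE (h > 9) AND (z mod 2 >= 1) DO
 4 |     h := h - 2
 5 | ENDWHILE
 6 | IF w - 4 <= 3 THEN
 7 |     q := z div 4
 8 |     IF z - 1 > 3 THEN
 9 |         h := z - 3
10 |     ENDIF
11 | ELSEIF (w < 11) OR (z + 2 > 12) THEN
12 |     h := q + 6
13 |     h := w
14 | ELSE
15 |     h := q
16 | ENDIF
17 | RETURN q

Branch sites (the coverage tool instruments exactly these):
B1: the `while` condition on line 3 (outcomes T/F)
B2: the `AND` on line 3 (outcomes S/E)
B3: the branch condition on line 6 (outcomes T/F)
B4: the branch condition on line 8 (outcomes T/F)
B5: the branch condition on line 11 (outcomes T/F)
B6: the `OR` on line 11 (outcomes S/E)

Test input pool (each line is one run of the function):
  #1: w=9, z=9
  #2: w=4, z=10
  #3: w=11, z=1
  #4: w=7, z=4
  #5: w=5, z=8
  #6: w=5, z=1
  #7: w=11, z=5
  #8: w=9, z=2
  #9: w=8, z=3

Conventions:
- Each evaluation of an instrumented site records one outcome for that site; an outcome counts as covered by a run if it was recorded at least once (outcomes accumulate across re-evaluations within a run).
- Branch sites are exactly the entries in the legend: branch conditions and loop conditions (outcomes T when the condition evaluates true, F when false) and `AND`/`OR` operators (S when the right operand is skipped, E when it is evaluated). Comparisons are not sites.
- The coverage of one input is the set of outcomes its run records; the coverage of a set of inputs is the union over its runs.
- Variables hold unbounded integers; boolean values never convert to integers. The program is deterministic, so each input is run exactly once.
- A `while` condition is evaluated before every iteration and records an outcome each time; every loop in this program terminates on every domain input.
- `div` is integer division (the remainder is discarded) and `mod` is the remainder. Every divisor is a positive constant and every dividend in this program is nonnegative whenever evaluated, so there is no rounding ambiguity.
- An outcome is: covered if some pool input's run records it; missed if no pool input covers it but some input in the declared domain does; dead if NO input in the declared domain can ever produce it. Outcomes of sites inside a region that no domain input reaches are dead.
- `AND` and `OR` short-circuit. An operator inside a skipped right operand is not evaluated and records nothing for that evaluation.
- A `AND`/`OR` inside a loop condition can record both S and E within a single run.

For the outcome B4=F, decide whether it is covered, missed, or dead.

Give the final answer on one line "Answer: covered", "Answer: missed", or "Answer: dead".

B4=F is recorded by pool input(s) 4, 6 -> covered

Answer: covered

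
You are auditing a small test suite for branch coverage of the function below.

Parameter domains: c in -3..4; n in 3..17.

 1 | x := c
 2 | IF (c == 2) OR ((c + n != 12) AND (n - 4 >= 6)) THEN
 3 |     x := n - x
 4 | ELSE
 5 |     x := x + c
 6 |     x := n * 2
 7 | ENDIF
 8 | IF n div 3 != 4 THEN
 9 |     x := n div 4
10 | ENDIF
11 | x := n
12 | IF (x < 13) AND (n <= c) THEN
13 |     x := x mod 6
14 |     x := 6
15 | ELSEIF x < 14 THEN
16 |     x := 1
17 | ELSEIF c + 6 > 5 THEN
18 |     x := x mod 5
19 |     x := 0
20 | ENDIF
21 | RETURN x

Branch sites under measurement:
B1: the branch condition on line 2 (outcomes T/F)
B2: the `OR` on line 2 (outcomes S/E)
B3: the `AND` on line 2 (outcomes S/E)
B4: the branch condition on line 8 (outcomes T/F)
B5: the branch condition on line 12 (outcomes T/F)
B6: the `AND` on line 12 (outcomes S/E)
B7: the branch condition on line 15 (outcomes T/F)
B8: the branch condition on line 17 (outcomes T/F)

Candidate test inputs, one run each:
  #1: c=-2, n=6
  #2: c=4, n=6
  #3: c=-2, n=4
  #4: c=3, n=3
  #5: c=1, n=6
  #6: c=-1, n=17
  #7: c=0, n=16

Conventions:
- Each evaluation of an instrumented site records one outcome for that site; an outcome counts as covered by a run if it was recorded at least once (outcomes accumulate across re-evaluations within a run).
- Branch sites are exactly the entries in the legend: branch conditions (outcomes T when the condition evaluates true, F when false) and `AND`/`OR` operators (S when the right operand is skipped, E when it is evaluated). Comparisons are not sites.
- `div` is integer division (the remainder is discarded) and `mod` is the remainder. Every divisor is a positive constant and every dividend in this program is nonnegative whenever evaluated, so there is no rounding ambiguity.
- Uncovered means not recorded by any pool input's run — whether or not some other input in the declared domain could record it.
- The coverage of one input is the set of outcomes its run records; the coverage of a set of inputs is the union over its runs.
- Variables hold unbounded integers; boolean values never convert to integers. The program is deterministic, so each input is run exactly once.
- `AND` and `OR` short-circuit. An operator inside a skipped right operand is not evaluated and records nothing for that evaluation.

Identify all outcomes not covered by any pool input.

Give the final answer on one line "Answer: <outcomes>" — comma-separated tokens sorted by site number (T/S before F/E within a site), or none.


#1 (c=-2, n=6) -> B2->E, B3->E, B1->F, B4->T, B6->E, B5->F, B7->T; covered: B1=F, B2=E, B3=E, B4=T, B5=F, B6=E, B7=T
#2 (c=4, n=6) -> B2->E, B3->E, B1->F, B4->T, B6->E, B5->F, B7->T; covered: B1=F, B2=E, B3=E, B4=T, B5=F, B6=E, B7=T
#3 (c=-2, n=4) -> B2->E, B3->E, B1->F, B4->T, B6->E, B5->F, B7->T; covered: B1=F, B2=E, B3=E, B4=T, B5=F, B6=E, B7=T
#4 (c=3, n=3) -> B2->E, B3->E, B1->F, B4->T, B6->E, B5->T; covered: B1=F, B2=E, B3=E, B4=T, B5=T, B6=E
#5 (c=1, n=6) -> B2->E, B3->E, B1->F, B4->T, B6->E, B5->F, B7->T; covered: B1=F, B2=E, B3=E, B4=T, B5=F, B6=E, B7=T
#6 (c=-1, n=17) -> B2->E, B3->E, B1->T, B4->T, B6->S, B5->F, B7->F, B8->F; covered: B1=T, B2=E, B3=E, B4=T, B5=F, B6=S, B7=F, B8=F
#7 (c=0, n=16) -> B2->E, B3->E, B1->T, B4->T, B6->S, B5->F, B7->F, B8->T; covered: B1=T, B2=E, B3=E, B4=T, B5=F, B6=S, B7=F, B8=T
union over the pool: B1=T, B1=F, B2=E, B3=E, B4=T, B5=T, B5=F, B6=S, B6=E, B7=T, B7=F, B8=T, B8=F
uncovered (3 of 16): B2=S, B3=S, B4=F
Answer: B2=S, B3=S, B4=F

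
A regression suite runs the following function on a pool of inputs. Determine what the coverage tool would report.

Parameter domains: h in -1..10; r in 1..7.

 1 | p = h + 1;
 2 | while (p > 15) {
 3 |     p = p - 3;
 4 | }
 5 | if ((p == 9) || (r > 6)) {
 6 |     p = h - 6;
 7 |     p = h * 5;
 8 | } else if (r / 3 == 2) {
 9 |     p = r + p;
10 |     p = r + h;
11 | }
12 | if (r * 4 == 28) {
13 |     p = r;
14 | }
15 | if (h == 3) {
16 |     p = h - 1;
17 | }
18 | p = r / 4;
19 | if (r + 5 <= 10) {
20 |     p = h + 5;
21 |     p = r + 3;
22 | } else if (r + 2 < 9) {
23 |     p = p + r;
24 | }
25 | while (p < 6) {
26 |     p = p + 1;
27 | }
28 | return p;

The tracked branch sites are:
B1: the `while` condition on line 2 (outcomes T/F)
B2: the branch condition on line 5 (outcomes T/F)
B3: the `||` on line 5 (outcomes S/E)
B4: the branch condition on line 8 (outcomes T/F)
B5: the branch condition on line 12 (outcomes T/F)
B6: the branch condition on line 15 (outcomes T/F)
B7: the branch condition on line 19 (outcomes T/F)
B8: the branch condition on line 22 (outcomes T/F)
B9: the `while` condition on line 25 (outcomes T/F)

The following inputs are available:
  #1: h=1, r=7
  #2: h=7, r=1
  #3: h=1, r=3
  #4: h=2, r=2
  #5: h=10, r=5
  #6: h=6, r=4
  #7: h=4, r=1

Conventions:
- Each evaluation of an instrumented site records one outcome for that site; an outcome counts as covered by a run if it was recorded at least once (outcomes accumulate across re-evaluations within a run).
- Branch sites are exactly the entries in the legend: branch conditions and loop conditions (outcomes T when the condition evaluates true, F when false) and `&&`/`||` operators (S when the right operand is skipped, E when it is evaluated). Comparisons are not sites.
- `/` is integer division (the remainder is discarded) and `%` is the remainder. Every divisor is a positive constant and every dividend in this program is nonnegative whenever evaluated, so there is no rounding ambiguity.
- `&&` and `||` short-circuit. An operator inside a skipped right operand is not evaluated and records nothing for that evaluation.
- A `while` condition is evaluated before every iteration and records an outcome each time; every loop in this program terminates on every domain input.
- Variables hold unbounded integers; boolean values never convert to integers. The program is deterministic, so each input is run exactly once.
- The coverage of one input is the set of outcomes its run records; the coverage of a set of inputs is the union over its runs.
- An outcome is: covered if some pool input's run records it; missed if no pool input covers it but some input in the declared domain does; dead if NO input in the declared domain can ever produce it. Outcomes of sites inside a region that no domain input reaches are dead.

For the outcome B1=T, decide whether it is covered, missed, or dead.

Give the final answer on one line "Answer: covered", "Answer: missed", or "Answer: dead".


no pool input records B1=T
checking all 84 inputs in the declared domain: B1=T is never recorded -> dead
Answer: dead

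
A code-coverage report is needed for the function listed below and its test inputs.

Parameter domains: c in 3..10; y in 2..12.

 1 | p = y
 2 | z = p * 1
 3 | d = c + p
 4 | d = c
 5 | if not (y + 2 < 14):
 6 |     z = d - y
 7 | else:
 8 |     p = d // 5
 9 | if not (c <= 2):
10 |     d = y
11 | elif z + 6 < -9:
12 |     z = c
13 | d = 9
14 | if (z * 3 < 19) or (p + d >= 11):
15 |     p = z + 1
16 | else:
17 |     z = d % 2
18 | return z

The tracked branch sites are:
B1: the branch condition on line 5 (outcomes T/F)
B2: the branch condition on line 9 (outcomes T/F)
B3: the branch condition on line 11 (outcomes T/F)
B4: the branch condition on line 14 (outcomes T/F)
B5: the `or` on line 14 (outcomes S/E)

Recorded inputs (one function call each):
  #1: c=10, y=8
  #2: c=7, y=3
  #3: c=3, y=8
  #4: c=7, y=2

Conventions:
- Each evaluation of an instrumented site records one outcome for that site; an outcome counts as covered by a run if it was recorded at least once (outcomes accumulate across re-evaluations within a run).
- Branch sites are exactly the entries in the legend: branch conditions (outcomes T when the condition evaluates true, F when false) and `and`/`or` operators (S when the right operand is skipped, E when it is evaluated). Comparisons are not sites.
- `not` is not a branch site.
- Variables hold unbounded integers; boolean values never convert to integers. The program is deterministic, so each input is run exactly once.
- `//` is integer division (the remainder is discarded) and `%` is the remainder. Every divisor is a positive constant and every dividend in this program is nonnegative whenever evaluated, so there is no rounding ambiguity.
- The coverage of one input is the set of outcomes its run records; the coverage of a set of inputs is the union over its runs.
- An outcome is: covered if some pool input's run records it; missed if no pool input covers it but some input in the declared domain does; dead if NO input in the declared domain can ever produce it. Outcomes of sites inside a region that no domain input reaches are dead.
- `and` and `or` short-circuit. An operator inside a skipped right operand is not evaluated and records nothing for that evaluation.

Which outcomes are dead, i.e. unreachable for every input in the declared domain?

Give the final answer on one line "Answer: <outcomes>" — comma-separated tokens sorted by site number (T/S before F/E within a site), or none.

exhaustive pass over the 88-input domain:
  B2=F: no domain input ever produces it -> dead
  B3=T: no domain input ever produces it -> dead
  B3=F: no domain input ever produces it -> dead
  reachable outcomes have witnesses, e.g. B1=T (e.g. c=3, y=12), B1=F (e.g. c=3, y=2), B2=T (e.g. c=3, y=2), B4=T (e.g. c=3, y=2)

Answer: B2=F, B3=T, B3=F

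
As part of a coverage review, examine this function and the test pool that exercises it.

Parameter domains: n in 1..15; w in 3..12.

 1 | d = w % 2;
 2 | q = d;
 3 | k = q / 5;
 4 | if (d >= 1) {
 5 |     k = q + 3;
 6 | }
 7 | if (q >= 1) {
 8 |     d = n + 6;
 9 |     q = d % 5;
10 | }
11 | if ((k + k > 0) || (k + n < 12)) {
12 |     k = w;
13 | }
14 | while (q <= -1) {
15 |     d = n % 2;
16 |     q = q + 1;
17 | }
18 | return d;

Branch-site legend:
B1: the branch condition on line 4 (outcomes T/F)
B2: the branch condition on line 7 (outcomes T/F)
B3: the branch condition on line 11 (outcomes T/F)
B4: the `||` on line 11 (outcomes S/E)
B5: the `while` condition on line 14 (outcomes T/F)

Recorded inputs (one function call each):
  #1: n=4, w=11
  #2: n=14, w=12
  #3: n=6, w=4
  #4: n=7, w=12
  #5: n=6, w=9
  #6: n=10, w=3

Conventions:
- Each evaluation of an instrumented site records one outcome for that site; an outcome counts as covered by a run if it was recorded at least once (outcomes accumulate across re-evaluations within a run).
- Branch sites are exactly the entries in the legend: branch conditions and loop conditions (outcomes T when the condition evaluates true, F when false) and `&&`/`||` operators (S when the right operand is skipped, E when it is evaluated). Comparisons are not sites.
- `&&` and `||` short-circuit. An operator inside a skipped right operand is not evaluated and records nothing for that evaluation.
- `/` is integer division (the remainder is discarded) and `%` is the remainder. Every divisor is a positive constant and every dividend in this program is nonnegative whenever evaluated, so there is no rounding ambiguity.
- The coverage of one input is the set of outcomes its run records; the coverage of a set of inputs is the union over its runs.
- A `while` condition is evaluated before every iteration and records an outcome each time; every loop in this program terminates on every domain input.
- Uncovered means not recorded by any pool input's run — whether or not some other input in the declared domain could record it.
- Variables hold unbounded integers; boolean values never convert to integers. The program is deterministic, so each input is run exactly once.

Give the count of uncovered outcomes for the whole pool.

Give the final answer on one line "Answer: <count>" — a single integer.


test 1 (n=4, w=11) hits B1=T, B2=T, B3=T, B4=S, B5=F
test 2 (n=14, w=12) hits B1=F, B2=F, B3=F, B4=E, B5=F
test 3 (n=6, w=4) hits B1=F, B2=F, B3=T, B4=E, B5=F
test 4 (n=7, w=12) hits B1=F, B2=F, B3=T, B4=E, B5=F
test 5 (n=6, w=9) hits B1=T, B2=T, B3=T, B4=S, B5=F
test 6 (n=10, w=3) hits B1=T, B2=T, B3=T, B4=S, B5=F
union over the pool: B1=T, B1=F, B2=T, B2=F, B3=T, B3=F, B4=S, B4=E, B5=F
uncovered (1 of 10): B5=T
Answer: 1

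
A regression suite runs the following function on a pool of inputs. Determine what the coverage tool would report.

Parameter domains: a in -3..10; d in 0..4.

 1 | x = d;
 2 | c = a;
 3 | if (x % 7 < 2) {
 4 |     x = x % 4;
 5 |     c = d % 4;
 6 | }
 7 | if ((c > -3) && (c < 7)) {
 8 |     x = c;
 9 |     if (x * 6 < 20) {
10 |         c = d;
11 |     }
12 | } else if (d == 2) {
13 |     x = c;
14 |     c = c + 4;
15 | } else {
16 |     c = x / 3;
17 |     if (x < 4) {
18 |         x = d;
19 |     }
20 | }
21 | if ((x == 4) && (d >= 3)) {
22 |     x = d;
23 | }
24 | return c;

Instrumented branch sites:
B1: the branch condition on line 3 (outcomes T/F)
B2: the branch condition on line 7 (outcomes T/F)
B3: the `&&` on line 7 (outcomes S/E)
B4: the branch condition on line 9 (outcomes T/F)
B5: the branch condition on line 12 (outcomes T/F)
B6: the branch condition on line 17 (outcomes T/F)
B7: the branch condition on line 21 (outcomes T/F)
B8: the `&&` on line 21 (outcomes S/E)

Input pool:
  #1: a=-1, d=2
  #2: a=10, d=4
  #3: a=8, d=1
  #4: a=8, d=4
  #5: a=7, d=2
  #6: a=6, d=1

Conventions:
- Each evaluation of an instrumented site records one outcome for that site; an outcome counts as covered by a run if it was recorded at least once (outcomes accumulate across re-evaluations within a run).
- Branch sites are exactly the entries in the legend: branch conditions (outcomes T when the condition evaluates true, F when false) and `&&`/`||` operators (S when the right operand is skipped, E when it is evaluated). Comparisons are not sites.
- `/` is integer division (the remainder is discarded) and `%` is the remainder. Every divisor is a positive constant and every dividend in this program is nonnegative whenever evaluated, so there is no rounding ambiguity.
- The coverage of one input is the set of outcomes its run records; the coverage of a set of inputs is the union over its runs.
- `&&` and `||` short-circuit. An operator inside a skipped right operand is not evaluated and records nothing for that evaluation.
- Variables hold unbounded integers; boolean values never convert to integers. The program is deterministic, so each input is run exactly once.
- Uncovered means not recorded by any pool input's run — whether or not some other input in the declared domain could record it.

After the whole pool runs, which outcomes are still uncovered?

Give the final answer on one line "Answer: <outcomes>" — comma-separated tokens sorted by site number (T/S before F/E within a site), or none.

#1 (a=-1, d=2) -> B1->F, B3->E, B2->T, B4->T, B8->S, B7->F; covered: B1=F, B2=T, B3=E, B4=T, B7=F, B8=S
#2 (a=10, d=4) -> B1->F, B3->E, B2->F, B5->F, B6->F, B8->E, B7->T; covered: B1=F, B2=F, B3=E, B5=F, B6=F, B7=T, B8=E
#3 (a=8, d=1) -> B1->T, B3->E, B2->T, B4->T, B8->S, B7->F; covered: B1=T, B2=T, B3=E, B4=T, B7=F, B8=S
#4 (a=8, d=4) -> B1->F, B3->E, B2->F, B5->F, B6->F, B8->E, B7->T; covered: B1=F, B2=F, B3=E, B5=F, B6=F, B7=T, B8=E
#5 (a=7, d=2) -> B1->F, B3->E, B2->F, B5->T, B8->S, B7->F; covered: B1=F, B2=F, B3=E, B5=T, B7=F, B8=S
#6 (a=6, d=1) -> B1->T, B3->E, B2->T, B4->T, B8->S, B7->F; covered: B1=T, B2=T, B3=E, B4=T, B7=F, B8=S
union over the pool: B1=T, B1=F, B2=T, B2=F, B3=E, B4=T, B5=T, B5=F, B6=F, B7=T, B7=F, B8=S, B8=E
uncovered (3 of 16): B3=S, B4=F, B6=T

Answer: B3=S, B4=F, B6=T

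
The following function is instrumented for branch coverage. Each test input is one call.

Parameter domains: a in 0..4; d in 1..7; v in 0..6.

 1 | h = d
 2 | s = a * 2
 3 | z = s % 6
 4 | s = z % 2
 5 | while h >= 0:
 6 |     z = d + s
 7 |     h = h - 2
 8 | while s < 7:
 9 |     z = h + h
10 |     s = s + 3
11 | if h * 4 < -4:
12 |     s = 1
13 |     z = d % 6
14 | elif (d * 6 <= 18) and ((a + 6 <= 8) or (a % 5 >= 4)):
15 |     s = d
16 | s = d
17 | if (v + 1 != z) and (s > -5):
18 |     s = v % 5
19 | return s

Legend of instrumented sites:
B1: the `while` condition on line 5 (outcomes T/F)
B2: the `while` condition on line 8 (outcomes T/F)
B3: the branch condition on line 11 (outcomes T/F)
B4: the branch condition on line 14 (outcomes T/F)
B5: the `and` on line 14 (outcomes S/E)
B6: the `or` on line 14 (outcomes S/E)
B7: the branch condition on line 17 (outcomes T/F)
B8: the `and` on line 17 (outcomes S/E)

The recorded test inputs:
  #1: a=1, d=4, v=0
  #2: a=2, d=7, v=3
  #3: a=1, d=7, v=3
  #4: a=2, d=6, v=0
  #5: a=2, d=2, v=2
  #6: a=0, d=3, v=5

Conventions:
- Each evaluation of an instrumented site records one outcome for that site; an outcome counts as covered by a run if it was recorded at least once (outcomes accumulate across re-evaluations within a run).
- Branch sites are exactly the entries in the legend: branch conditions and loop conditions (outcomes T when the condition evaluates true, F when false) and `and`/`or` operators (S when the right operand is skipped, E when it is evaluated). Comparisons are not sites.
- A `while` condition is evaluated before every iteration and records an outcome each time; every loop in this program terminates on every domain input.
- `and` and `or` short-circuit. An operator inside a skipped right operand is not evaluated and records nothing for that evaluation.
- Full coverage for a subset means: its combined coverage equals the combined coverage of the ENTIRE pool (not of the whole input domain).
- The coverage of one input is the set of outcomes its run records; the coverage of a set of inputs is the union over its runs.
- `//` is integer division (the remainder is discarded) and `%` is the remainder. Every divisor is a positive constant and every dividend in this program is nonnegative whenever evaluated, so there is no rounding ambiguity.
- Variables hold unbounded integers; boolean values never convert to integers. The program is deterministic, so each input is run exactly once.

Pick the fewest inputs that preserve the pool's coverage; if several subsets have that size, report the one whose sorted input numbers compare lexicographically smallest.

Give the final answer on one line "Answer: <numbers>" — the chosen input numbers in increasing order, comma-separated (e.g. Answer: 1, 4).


run #1 (a=1, d=4, v=0) runs B1->T, B1->T, B1->T, B1->F, B2->T, B2->T, B2->T, B2->F, B3->T, B8->E, B7->T; records B1=T, B1=F, B2=T, B2=F, B3=T, B7=T, B8=E
run #2 (a=2, d=7, v=3) runs B1->T, B1->T, B1->T, B1->T, B1->F, B2->T, B2->T, B2->T, B2->F, B3->F, B5->S, B4->F, B8->E, B7->T; records B1=T, B1=F, B2=T, B2=F, B3=F, B4=F, B5=S, B7=T, B8=E
run #3 (a=1, d=7, v=3) runs B1->T, B1->T, B1->T, B1->T, B1->F, B2->T, B2->T, B2->T, B2->F, B3->F, B5->S, B4->F, B8->E, B7->T; records B1=T, B1=F, B2=T, B2=F, B3=F, B4=F, B5=S, B7=T, B8=E
run #4 (a=2, d=6, v=0) runs B1->T, B1->T, B1->T, B1->T, B1->F, B2->T, B2->T, B2->T, B2->F, B3->T, B8->E, B7->T; records B1=T, B1=F, B2=T, B2=F, B3=T, B7=T, B8=E
run #5 (a=2, d=2, v=2) runs B1->T, B1->T, B1->F, B2->T, B2->T, B2->T, B2->F, B3->T, B8->E, B7->T; records B1=T, B1=F, B2=T, B2=F, B3=T, B7=T, B8=E
run #6 (a=0, d=3, v=5) runs B1->T, B1->T, B1->F, B2->T, B2->T, B2->T, B2->F, B3->F, B5->E, B6->S, B4->T, B8->E, B7->T; records B1=T, B1=F, B2=T, B2=F, B3=F, B4=T, B5=E, B6=S, B7=T, B8=E
together the pool reaches 13 outcomes: B1=T, B1=F, B2=T, B2=F, B3=T, B3=F, B4=T, B4=F, B5=S, B5=E, B6=S, B7=T, B8=E
no size-1 subset reaches all 13 outcomes (best union: 10/13)
no size-2 subset reaches all 13 outcomes (best union: 12/13)
inputs {1, 2, 6} (size 3) cover everything; no size-3 subset with a lexicographically smaller index list covers all 13
Answer: 1, 2, 6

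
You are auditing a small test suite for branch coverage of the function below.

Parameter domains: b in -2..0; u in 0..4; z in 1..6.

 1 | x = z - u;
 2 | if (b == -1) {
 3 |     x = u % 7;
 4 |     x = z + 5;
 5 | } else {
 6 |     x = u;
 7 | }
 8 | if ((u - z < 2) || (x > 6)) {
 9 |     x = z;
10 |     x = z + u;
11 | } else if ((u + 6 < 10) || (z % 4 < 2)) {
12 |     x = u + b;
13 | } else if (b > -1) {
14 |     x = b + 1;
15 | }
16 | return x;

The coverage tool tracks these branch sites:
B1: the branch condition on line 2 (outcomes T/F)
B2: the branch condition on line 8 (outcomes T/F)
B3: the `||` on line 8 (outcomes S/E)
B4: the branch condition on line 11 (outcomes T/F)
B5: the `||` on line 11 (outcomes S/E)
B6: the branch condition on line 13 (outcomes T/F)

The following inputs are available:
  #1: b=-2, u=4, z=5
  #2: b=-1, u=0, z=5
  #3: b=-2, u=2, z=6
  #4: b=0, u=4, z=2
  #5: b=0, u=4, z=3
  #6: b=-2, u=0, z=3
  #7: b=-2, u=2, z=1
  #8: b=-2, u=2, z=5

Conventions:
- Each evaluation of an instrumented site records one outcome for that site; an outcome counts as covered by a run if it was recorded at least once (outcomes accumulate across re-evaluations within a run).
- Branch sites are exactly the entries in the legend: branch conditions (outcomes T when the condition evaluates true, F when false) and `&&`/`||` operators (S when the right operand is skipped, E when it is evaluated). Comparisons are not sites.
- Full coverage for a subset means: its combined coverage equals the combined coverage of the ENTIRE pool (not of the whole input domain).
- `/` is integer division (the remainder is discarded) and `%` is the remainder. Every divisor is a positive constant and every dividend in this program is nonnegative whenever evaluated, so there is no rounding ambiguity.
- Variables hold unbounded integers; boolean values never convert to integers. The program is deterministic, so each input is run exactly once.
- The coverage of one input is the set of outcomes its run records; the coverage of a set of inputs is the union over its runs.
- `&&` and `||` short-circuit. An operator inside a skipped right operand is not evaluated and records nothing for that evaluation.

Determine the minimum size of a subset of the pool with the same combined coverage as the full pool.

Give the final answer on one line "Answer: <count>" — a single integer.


#1 (b=-2, u=4, z=5) -> covered: B1=F, B2=T, B3=S
#2 (b=-1, u=0, z=5) -> covered: B1=T, B2=T, B3=S
#3 (b=-2, u=2, z=6) -> covered: B1=F, B2=T, B3=S
#4 (b=0, u=4, z=2) -> covered: B1=F, B2=F, B3=E, B4=F, B5=E, B6=T
#5 (b=0, u=4, z=3) -> covered: B1=F, B2=T, B3=S
#6 (b=-2, u=0, z=3) -> covered: B1=F, B2=T, B3=S
#7 (b=-2, u=2, z=1) -> covered: B1=F, B2=T, B3=S
#8 (b=-2, u=2, z=5) -> covered: B1=F, B2=T, B3=S
union over all inputs: B1=T, B1=F, B2=T, B2=F, B3=S, B3=E, B4=F, B5=E, B6=T (9 outcomes)
no size-1 subset reaches all 9 outcomes (best union: 6/9)
size 2: inputs {2, 4} cover all 9 outcomes, and no lexicographically smaller subset of this size does
Answer: 2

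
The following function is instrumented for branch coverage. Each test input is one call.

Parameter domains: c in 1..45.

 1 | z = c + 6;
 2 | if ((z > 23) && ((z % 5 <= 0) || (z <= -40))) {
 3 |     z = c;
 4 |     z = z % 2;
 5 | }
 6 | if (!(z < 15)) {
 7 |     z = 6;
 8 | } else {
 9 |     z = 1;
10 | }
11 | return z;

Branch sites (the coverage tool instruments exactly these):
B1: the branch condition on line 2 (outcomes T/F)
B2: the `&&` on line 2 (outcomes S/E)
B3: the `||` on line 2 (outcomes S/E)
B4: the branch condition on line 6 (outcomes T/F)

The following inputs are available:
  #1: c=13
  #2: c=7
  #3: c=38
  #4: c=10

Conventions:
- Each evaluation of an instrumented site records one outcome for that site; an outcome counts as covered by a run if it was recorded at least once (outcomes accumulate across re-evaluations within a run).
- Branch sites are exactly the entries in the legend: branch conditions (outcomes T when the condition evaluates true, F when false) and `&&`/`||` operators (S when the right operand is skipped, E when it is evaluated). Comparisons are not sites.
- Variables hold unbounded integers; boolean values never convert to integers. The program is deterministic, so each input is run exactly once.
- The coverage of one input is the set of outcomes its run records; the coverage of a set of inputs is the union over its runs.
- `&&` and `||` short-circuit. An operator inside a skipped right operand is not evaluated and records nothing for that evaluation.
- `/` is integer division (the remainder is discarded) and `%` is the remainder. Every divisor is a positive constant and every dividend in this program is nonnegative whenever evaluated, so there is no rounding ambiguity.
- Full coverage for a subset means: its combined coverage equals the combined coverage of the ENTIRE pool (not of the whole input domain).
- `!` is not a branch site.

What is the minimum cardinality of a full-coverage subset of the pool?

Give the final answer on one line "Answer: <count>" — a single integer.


input #1, c=13: outcomes B1=F, B2=S, B4=T
input #2, c=7: outcomes B1=F, B2=S, B4=F
input #3, c=38: outcomes B1=F, B2=E, B3=E, B4=T
input #4, c=10: outcomes B1=F, B2=S, B4=T
pool-wide coverage (6 outcomes): B1=F, B2=S, B2=E, B3=E, B4=T, B4=F
checked all size-1 subsets: none covers 6 outcomes (max 4/6)
size 2: inputs {2, 3} cover all 6 outcomes, and no lexicographically smaller subset of this size does
Answer: 2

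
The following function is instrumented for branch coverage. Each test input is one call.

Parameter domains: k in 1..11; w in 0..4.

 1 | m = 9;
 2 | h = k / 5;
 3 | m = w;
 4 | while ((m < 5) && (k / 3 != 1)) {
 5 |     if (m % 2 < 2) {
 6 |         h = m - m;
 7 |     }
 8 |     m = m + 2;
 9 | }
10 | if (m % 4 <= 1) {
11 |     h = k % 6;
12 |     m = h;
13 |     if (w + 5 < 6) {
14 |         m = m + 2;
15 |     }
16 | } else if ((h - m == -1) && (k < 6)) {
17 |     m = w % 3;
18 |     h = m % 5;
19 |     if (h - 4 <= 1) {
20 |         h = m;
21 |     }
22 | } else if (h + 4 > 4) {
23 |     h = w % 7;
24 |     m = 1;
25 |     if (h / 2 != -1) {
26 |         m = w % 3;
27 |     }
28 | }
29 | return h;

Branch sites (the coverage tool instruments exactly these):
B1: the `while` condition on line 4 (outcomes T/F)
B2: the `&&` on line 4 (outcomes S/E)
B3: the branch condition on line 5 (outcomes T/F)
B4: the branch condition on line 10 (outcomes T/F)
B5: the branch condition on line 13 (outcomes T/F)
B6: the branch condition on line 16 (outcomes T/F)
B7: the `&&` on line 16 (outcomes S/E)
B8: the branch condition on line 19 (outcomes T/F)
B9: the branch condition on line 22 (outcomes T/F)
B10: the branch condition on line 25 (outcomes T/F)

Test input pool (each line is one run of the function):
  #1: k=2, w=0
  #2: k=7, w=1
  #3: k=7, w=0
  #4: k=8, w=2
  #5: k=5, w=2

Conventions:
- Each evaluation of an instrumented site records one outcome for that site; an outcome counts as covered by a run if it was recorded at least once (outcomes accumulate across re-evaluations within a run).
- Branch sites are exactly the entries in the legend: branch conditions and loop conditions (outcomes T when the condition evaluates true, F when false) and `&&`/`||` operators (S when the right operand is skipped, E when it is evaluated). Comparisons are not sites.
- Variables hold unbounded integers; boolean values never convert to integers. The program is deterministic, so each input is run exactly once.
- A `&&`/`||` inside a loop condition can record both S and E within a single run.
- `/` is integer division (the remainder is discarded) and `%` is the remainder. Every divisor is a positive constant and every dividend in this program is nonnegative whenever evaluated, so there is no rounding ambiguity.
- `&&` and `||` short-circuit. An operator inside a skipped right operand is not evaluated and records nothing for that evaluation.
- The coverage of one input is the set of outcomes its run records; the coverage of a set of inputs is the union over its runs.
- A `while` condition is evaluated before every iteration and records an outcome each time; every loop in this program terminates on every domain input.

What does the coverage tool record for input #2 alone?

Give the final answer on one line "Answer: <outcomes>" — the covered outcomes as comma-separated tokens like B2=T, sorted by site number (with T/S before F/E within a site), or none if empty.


Running input #2 (k=7, w=1), event by event:
  B2->E, B1->T, B3->T, B2->E, B1->T, B3->T, B2->S, B1->F, B4->T, B5->F
distinct outcomes covered: B1=T, B1=F, B2=S, B2=E, B3=T, B4=T, B5=F
Answer: B1=T, B1=F, B2=S, B2=E, B3=T, B4=T, B5=F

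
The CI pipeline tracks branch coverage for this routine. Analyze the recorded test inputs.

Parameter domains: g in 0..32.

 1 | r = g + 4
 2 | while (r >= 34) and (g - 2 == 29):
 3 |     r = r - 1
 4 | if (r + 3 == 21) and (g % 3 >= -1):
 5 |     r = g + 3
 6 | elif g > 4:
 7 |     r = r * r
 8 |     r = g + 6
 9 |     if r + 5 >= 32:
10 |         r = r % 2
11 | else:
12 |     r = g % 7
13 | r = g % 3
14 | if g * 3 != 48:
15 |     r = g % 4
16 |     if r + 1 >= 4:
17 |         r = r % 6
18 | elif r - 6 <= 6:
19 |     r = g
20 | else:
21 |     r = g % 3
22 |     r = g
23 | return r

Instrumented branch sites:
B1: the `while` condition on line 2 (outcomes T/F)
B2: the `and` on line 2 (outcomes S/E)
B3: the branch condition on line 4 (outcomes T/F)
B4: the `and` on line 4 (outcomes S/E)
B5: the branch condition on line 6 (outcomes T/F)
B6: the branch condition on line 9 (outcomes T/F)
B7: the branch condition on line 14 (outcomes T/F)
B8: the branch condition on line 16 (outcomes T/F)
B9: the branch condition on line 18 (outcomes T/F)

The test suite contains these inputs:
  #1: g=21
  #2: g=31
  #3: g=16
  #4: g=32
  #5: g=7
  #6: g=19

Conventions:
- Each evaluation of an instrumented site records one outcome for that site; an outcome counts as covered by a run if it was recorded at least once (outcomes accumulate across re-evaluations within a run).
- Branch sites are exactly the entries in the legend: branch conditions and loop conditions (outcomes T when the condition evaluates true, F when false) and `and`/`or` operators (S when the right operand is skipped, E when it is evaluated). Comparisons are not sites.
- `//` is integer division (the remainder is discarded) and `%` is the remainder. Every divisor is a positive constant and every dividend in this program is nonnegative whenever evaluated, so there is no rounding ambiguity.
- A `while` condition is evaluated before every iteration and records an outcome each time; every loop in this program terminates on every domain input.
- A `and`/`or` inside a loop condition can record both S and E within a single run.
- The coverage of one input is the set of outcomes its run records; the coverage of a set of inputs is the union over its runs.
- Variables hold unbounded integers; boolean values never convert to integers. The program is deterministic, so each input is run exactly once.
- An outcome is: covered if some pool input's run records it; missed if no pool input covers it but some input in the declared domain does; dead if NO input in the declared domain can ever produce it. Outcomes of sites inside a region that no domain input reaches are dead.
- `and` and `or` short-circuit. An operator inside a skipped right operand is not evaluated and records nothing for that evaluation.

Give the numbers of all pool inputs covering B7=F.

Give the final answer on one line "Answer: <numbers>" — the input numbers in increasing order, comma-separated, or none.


input #1 (g=21): never hits B7=F
input #2 (g=31): never hits B7=F
input #3 (g=16): hits B7=F
input #4 (g=32): never hits B7=F
input #5 (g=7): never hits B7=F
input #6 (g=19): never hits B7=F
Answer: 3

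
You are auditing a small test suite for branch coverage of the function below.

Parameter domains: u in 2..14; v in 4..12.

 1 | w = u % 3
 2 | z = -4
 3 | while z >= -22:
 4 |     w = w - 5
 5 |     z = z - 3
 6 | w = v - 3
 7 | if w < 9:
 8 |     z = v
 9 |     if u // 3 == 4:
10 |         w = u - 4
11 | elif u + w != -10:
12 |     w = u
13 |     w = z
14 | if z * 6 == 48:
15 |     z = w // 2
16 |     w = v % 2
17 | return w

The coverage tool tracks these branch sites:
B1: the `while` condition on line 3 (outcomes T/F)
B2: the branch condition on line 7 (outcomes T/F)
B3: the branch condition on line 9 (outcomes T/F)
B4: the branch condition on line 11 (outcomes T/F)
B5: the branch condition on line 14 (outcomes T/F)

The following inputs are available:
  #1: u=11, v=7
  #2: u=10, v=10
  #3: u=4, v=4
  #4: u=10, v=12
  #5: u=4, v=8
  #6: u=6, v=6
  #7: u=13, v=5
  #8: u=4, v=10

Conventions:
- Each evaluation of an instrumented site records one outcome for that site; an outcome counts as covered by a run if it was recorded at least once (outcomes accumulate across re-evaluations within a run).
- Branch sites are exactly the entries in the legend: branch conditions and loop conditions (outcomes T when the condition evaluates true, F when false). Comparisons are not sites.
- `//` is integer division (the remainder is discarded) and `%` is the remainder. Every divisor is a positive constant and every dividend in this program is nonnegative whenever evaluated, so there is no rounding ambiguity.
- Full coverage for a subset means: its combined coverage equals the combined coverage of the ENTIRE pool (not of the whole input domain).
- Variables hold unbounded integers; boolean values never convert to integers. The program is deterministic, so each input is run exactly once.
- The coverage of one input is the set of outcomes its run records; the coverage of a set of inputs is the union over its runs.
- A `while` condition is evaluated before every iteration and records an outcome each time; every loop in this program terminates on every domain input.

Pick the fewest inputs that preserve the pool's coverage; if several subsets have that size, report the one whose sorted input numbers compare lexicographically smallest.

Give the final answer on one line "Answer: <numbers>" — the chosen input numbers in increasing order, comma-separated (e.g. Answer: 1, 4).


test 1 (u=11, v=7) fires B1->T, B1->T, B1->T, B1->T, B1->T, B1->T, B1->T, B1->F, B2->T, B3->F, B5->F; hits B1=T, B1=F, B2=T, B3=F, B5=F
test 2 (u=10, v=10) fires B1->T, B1->T, B1->T, B1->T, B1->T, B1->T, B1->T, B1->F, B2->T, B3->F, B5->F; hits B1=T, B1=F, B2=T, B3=F, B5=F
test 3 (u=4, v=4) fires B1->T, B1->T, B1->T, B1->T, B1->T, B1->T, B1->T, B1->F, B2->T, B3->F, B5->F; hits B1=T, B1=F, B2=T, B3=F, B5=F
test 4 (u=10, v=12) fires B1->T, B1->T, B1->T, B1->T, B1->T, B1->T, B1->T, B1->F, B2->F, B4->T, B5->F; hits B1=T, B1=F, B2=F, B4=T, B5=F
test 5 (u=4, v=8) fires B1->T, B1->T, B1->T, B1->T, B1->T, B1->T, B1->T, B1->F, B2->T, B3->F, B5->T; hits B1=T, B1=F, B2=T, B3=F, B5=T
test 6 (u=6, v=6) fires B1->T, B1->T, B1->T, B1->T, B1->T, B1->T, B1->T, B1->F, B2->T, B3->F, B5->F; hits B1=T, B1=F, B2=T, B3=F, B5=F
test 7 (u=13, v=5) fires B1->T, B1->T, B1->T, B1->T, B1->T, B1->T, B1->T, B1->F, B2->T, B3->T, B5->F; hits B1=T, B1=F, B2=T, B3=T, B5=F
test 8 (u=4, v=10) fires B1->T, B1->T, B1->T, B1->T, B1->T, B1->T, B1->T, B1->F, B2->T, B3->F, B5->F; hits B1=T, B1=F, B2=T, B3=F, B5=F
union over all inputs: B1=T, B1=F, B2=T, B2=F, B3=T, B3=F, B4=T, B5=T, B5=F (9 outcomes)
size 1 is not enough: best union over all size-1 subsets is 5/9
size 2 is not enough: best union over all size-2 subsets is 8/9
the canonical winner is {4, 5, 7}: size 3, full 9-outcome coverage, earliest index list among size-3 covers
Answer: 4, 5, 7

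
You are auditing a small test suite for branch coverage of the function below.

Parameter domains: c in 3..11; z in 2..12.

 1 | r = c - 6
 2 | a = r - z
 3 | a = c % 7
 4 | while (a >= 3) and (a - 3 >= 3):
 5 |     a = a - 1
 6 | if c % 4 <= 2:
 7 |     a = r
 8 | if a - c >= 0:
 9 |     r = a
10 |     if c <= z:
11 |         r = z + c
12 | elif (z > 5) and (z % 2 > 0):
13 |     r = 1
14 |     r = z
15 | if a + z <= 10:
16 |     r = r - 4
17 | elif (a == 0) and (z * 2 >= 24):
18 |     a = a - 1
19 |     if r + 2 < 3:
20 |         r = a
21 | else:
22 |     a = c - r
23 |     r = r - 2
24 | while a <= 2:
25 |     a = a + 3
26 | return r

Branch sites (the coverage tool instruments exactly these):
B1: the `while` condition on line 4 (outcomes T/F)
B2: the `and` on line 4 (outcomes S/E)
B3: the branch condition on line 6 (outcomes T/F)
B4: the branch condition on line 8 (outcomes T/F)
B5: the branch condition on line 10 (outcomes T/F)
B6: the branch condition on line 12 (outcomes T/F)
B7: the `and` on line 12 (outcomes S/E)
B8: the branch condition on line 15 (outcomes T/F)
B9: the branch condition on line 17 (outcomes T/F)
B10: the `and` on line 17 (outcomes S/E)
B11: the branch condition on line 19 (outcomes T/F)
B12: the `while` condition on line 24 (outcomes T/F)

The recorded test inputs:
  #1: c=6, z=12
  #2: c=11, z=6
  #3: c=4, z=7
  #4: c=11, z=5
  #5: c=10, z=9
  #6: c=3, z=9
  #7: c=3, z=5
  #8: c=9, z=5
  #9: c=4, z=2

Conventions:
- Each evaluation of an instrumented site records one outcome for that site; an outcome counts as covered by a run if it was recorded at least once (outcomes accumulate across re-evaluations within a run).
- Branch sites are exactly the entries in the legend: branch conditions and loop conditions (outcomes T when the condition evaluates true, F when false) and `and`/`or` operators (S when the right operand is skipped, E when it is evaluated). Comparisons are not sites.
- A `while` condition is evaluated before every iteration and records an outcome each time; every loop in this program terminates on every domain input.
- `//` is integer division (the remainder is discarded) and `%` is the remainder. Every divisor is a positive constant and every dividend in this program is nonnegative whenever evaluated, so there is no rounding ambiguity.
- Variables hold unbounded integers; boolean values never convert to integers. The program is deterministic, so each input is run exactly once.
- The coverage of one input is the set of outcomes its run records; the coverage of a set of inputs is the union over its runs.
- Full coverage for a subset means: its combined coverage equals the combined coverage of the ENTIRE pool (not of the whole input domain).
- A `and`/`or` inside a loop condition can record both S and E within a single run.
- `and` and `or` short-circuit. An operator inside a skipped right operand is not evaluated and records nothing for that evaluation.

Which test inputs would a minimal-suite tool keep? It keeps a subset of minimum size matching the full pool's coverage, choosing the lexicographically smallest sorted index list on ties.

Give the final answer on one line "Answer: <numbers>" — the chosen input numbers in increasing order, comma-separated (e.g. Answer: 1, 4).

run #1 (c=6, z=12) runs B2->E, B1->T, B2->E, B1->F, B3->T, B4->F, B7->E, B6->F, B8->F, B10->E, B9->T, B11->T, B12->T, B12->T, ...; records B1=T, B1=F, B2=E, B3=T, B4=F, B6=F, B7=E, B8=F, B9=T, B10=E, B11=T, B12=T, B12=F
run #2 (c=11, z=6) runs B2->E, B1->F, B3->F, B4->F, B7->E, B6->F, B8->T, B12->F; records B1=F, B2=E, B3=F, B4=F, B6=F, B7=E, B8=T, B12=F
run #3 (c=4, z=7) runs B2->E, B1->F, B3->T, B4->F, B7->E, B6->T, B8->T, B12->T, B12->T, B12->F; records B1=F, B2=E, B3=T, B4=F, B6=T, B7=E, B8=T, B12=T, B12=F
run #4 (c=11, z=5) runs B2->E, B1->F, B3->F, B4->F, B7->S, B6->F, B8->T, B12->F; records B1=F, B2=E, B3=F, B4=F, B6=F, B7=S, B8=T, B12=F
run #5 (c=10, z=9) runs B2->E, B1->F, B3->T, B4->F, B7->E, B6->T, B8->F, B10->S, B9->F, B12->T, B12->F; records B1=F, B2=E, B3=T, B4=F, B6=T, B7=E, B8=F, B9=F, B10=S, B12=T, B12=F
run #6 (c=3, z=9) runs B2->E, B1->F, B3->F, B4->T, B5->T, B8->F, B10->S, B9->F, B12->T, B12->T, B12->T, B12->T, B12->F; records B1=F, B2=E, B3=F, B4=T, B5=T, B8=F, B9=F, B10=S, B12=T, B12=F
run #7 (c=3, z=5) runs B2->E, B1->F, B3->F, B4->T, B5->T, B8->T, B12->F; records B1=F, B2=E, B3=F, B4=T, B5=T, B8=T, B12=F
run #8 (c=9, z=5) runs B2->S, B1->F, B3->T, B4->F, B7->S, B6->F, B8->T, B12->F; records B1=F, B2=S, B3=T, B4=F, B6=F, B7=S, B8=T, B12=F
run #9 (c=4, z=2) runs B2->E, B1->F, B3->T, B4->F, B7->S, B6->F, B8->T, B12->T, B12->T, B12->F; records B1=F, B2=E, B3=T, B4=F, B6=F, B7=S, B8=T, B12=T, B12=F
union over all inputs: B1=T, B1=F, B2=S, B2=E, B3=T, B3=F, B4=T, B4=F, B5=T, B6=T, B6=F, B7=S, B7=E, B8=T, B8=F, B9=T, B9=F, B10=S, B10=E, B11=T, B12=T, B12=F (22 outcomes)
no size-1 subset reaches all 22 outcomes (best union: 13/22)
no size-2 subset reaches all 22 outcomes (best union: 18/22)
no size-3 subset reaches all 22 outcomes (best union: 21/22)
inputs {1, 3, 6, 8} (size 4) cover everything; no size-4 subset with a lexicographically smaller index list covers all 22

Answer: 1, 3, 6, 8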